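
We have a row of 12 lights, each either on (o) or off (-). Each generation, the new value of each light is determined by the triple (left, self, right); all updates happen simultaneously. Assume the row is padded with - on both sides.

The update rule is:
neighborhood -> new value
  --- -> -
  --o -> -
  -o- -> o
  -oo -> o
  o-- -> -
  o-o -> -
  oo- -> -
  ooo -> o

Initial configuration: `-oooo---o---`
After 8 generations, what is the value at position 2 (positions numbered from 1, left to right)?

generation 1: -ooo----o---
generation 2: -oo-----o---
generation 3: -o------o---
generation 4: -o------o---  (fixed point — unchanged through generation 8)
position 2 holds o

o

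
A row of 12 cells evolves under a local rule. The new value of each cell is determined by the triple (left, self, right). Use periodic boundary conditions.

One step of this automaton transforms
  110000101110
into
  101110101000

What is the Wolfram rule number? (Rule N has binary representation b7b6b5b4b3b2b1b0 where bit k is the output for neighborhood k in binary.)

position 9: 111 → 0  (bit 7 = 0)
position 1: 110 → 0  (bit 6 = 0)
position 7: 101 → 0  (bit 5 = 0)
position 2: 100 → 1  (bit 4 = 1)
position 0: 011 → 1  (bit 3 = 1)
position 6: 010 → 1  (bit 2 = 1)
position 5: 001 → 0  (bit 1 = 0)
position 3: 000 → 1  (bit 0 = 1)
bits b7..b0 = 00011101 = 29

29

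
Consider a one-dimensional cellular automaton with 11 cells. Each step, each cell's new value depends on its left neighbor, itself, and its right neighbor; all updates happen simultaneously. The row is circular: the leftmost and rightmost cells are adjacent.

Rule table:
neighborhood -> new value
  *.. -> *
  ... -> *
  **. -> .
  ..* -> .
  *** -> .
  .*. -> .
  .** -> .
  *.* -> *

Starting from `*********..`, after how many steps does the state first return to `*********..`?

22

.........*.
********..*
........*..
*******..**
.......*...
******..***
......*....
*****..****
.....*.....
****..*****
....*......
***..******
...*.......
**..*******
..*........
*..********
.*.........
..*********
*..........
.*********.
..........*
*********..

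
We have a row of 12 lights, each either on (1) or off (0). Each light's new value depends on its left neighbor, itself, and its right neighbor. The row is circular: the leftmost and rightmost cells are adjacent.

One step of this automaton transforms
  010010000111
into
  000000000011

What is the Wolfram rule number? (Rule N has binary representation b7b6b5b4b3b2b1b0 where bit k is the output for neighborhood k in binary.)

position 10: 111 → 1  (bit 7 = 1)
position 11: 110 → 1  (bit 6 = 1)
position 0: 101 → 0  (bit 5 = 0)
position 2: 100 → 0  (bit 4 = 0)
position 9: 011 → 0  (bit 3 = 0)
position 1: 010 → 0  (bit 2 = 0)
position 3: 001 → 0  (bit 1 = 0)
position 6: 000 → 0  (bit 0 = 0)
bits b7..b0 = 11000000 = 192

192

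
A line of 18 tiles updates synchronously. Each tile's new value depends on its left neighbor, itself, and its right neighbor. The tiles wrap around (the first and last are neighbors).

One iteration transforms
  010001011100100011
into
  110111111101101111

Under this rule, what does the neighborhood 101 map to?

1

At position 0 the neighborhood is 101; the next row has 1 there.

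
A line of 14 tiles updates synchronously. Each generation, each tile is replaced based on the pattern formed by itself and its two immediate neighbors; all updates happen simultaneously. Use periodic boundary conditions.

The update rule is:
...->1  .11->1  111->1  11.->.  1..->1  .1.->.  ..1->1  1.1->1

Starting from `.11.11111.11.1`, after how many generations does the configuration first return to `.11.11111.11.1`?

generation 1: 11.11111.11.1.
generation 2: 1.11111.11.1.1
generation 3: .11111.11.1.11
generation 4: 11111.11.1.11.
generation 5: 1111.11.1.11.1
generation 6: 111.11.1.11.11
generation 7: 11.11.1.11.111
generation 8: 1.11.1.11.1111
generation 9: .11.1.11.11111
generation 10: 11.1.11.11111.
generation 11: 1.1.11.11111.1
generation 12: .1.11.11111.11
generation 13: 1.11.11111.11.
generation 14: .11.11111.11.1

14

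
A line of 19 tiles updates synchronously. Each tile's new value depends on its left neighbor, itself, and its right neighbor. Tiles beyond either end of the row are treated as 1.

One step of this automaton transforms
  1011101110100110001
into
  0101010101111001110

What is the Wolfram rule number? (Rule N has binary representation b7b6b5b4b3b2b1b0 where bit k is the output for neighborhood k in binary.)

183

position 3: 111 → 1  (bit 7 = 1)
position 0: 110 → 0  (bit 6 = 0)
position 1: 101 → 1  (bit 5 = 1)
position 11: 100 → 1  (bit 4 = 1)
position 2: 011 → 0  (bit 3 = 0)
position 10: 010 → 1  (bit 2 = 1)
position 12: 001 → 1  (bit 1 = 1)
position 16: 000 → 1  (bit 0 = 1)
bits b7..b0 = 10110111 = 183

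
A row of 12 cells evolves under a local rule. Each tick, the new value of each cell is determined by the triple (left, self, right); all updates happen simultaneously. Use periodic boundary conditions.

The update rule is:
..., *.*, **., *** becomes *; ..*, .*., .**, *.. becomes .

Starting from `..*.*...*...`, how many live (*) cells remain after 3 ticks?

6

*..*..*...**
*.......*..*
*.*****.....
count of *: 6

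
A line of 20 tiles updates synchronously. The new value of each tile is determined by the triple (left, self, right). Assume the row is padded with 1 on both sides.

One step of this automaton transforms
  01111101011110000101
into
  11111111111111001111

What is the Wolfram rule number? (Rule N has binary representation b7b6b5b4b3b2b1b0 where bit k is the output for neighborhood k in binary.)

position 2: 111 → 1  (bit 7 = 1)
position 5: 110 → 1  (bit 6 = 1)
position 0: 101 → 1  (bit 5 = 1)
position 13: 100 → 1  (bit 4 = 1)
position 1: 011 → 1  (bit 3 = 1)
position 7: 010 → 1  (bit 2 = 1)
position 16: 001 → 1  (bit 1 = 1)
position 14: 000 → 0  (bit 0 = 0)
bits b7..b0 = 11111110 = 254

254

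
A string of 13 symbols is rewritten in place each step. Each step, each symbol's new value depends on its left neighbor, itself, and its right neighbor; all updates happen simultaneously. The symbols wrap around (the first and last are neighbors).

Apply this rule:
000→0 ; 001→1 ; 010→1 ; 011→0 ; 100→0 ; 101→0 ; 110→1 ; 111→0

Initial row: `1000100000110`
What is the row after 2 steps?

1001100001010
1010100011010

1010100011010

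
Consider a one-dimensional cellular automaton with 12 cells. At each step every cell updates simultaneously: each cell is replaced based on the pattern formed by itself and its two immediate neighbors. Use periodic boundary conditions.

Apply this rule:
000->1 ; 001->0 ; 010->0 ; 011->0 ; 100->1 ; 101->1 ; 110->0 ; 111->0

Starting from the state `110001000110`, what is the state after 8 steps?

001100110001
100010001100
011001100010
000100011001
110011000100
001000110010
100110001001
010001100100

010001100100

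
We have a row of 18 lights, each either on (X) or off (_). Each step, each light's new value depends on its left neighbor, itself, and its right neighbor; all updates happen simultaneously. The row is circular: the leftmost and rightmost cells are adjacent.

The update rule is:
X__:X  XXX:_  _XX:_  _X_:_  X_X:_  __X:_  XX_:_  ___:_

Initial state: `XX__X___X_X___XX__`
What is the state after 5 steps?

__X___X__X_____X__

step 1: __X__X_____X____X_
step 2: ___X__X_____X____X
step 3: X___X__X_____X____
step 4: _X___X__X_____X___
step 5: __X___X__X_____X__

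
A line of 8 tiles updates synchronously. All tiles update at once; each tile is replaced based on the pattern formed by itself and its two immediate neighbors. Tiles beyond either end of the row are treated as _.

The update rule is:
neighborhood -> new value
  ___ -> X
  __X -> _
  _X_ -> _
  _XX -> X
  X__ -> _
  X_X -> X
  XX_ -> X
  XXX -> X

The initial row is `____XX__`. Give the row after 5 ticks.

XXXXXXX_

tick 1: XXX_XX_X
tick 2: XXXXXXX_
tick 3: XXXXXXX_  (fixed point — unchanged through tick 5)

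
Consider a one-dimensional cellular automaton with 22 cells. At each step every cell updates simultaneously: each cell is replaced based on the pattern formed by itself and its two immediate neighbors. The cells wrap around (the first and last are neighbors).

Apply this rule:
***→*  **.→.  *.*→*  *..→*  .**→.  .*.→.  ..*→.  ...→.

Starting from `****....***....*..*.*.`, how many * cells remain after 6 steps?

7

step 1: .**.*....*.*....*..*.*
step 2: *..*.*....*.*....*..*.
step 3: .*..*.*....*.*....*..*
step 4: *.*..*.*....*.*....*..
step 5: .*.*..*.*....*.*....*.
step 6: ..*.*..*.*....*.*....*
count of *: 7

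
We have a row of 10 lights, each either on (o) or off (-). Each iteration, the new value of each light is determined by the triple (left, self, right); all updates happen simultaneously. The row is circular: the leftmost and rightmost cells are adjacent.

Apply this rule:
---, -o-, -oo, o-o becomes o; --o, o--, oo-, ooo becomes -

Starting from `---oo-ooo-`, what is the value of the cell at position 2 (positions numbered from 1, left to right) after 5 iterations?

o

oo-o-oo---
o-oooo--o-
ooo-----oo
----ooo-o-
ooo-o--oo-
position 2 holds o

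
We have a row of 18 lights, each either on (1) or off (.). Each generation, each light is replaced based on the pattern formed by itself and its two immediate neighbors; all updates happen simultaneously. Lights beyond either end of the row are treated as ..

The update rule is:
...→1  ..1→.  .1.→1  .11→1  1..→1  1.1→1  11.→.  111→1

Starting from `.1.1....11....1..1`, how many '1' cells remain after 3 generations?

13

.111111.1.111.11.1
.11111.11111.11.11
.1111.11111.11.11.
count of 1: 13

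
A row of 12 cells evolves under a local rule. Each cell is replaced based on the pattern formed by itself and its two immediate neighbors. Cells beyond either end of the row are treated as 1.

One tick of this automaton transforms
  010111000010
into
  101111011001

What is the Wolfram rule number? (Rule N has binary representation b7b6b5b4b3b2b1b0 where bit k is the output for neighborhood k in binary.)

233

position 4: 111 → 1  (bit 7 = 1)
position 5: 110 → 1  (bit 6 = 1)
position 0: 101 → 1  (bit 5 = 1)
position 6: 100 → 0  (bit 4 = 0)
position 3: 011 → 1  (bit 3 = 1)
position 1: 010 → 0  (bit 2 = 0)
position 9: 001 → 0  (bit 1 = 0)
position 7: 000 → 1  (bit 0 = 1)
bits b7..b0 = 11101001 = 233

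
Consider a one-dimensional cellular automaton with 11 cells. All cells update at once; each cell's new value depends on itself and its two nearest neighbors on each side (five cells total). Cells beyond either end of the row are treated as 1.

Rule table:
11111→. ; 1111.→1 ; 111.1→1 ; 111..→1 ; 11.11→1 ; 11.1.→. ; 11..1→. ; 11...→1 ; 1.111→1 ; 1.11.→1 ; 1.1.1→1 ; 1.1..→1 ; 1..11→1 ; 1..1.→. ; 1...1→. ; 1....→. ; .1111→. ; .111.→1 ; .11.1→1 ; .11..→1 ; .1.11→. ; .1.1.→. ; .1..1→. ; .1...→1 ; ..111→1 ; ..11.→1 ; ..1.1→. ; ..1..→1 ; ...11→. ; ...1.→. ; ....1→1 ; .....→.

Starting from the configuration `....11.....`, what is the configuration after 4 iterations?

1.1.1.11.1.

iteration 1: 1.1.111..1.
iteration 2: 1.1.111....
iteration 3: 1.1.1111.1.
iteration 4: 1.1.1.11.1.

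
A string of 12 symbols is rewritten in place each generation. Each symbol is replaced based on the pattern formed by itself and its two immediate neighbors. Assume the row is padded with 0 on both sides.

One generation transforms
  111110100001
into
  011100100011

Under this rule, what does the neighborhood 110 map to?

0

At position 4 the neighborhood is 110; the next row has 0 there.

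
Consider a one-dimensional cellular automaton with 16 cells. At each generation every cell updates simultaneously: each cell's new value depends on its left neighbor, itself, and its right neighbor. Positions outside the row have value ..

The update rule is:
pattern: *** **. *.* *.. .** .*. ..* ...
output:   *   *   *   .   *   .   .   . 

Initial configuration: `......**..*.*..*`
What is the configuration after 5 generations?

......**........

......**...*....
......**........
......**........  (fixed point — unchanged through generation 5)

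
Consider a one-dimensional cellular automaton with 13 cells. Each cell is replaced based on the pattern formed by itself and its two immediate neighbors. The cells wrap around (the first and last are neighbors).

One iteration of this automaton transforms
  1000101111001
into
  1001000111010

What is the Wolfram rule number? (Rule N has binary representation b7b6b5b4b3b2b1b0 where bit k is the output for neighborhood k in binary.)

194

position 7: 111 → 1  (bit 7 = 1)
position 0: 110 → 1  (bit 6 = 1)
position 5: 101 → 0  (bit 5 = 0)
position 1: 100 → 0  (bit 4 = 0)
position 6: 011 → 0  (bit 3 = 0)
position 4: 010 → 0  (bit 2 = 0)
position 3: 001 → 1  (bit 1 = 1)
position 2: 000 → 0  (bit 0 = 0)
bits b7..b0 = 11000010 = 194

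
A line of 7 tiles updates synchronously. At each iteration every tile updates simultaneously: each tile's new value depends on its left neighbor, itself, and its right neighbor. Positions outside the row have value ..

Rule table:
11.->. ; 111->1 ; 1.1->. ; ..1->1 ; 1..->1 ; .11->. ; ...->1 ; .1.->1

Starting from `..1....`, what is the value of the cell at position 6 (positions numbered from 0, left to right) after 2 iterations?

.

iteration 1: 1111111
iteration 2: .11111.
position 6 holds .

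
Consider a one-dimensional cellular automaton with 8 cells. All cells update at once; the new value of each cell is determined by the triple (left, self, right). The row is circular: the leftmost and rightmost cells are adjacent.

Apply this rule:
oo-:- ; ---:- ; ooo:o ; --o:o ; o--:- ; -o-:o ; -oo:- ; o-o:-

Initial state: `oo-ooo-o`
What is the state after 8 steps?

o---o---
o--oo--o
--o---o-
-oo--oo-
o---o---  (repeats step 1; period 4)
step 8: -oo--oo-

-oo--oo-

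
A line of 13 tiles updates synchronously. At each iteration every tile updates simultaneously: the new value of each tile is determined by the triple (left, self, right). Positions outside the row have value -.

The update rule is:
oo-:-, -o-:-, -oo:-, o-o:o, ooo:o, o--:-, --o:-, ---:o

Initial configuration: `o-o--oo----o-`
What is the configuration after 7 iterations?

--oooooo-----

-o------oo---
---oooo----oo
oo--oo--oo---
-----------oo
oooooooooo---
-oooooooo--oo
--oooooo-----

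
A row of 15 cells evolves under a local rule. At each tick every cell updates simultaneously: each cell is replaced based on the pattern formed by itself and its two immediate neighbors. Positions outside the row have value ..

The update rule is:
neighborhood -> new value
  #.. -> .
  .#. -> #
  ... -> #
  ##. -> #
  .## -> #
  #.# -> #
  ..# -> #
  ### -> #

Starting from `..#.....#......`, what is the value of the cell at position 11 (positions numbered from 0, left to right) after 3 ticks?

tick 1: ###.#####.#####
tick 2: ###############
tick 3: ###############
position 11 holds #

#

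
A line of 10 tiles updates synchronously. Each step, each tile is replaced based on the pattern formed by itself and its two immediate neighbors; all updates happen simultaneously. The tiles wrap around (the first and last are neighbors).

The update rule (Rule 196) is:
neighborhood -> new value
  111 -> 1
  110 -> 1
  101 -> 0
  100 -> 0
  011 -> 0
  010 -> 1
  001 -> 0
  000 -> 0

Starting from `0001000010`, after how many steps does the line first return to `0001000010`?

1

0001000010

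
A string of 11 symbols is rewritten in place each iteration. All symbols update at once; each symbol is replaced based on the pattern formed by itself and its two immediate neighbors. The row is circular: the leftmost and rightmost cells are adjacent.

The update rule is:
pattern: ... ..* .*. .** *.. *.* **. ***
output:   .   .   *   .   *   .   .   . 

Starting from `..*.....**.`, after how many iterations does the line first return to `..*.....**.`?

22

..**......*
*...*.....*
.*..**.....
.**...*....
...*..**...
...**...*..
.....*..**.
.....**...*
*......*..*
.*.....**..
.**......*.
...*.....**
*..**......
**...*.....
..*..**....
..**...*...
....*..**..
....**...*.
......*..**
*.....**...
**......*..
..*.....**.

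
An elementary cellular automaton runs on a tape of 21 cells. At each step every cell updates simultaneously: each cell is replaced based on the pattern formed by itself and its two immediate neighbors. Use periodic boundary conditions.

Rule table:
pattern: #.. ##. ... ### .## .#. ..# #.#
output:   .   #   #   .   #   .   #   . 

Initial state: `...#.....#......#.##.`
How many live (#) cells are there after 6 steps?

step 1: ###..####..#####..##.
step 2: #.#.##..#.##...#.###.
step 3: ....##.#..##.##..#.#.
step 4: ######...###.##.#....
step 5: #....#.###.#.##...###
step 6: #.###..#.#...##.###..
count of #: 11

11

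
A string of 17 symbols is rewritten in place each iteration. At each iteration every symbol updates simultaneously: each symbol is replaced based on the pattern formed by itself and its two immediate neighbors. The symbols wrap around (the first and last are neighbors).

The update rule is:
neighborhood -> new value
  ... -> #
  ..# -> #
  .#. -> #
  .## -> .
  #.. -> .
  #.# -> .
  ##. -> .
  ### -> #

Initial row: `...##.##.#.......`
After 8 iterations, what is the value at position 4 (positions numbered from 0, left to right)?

#

###......#.######
##..######..#####
#..#.####..#.####
..##..##..##..###
.#...#...#...#.#.
##.###.###.###.#.
....#...#...#..#.
#####.###.###.##.
position 4 holds #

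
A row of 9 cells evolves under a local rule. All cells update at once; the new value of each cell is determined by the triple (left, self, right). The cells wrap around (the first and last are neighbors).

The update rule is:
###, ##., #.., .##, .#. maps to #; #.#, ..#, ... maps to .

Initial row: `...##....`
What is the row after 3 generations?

...###...
...####..
...#####.

...#####.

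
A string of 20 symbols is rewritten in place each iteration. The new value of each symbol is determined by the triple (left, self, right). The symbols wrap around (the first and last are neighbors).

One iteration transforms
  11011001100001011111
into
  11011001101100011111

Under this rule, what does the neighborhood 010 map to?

0

At position 13 the neighborhood is 010; the next row has 0 there.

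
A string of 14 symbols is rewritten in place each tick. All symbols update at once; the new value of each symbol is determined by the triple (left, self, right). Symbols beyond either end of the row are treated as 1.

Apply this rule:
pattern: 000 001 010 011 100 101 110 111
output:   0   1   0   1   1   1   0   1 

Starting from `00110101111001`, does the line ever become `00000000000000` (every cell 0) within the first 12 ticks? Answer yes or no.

tick 1: 11101011110111
tick 2: 11010111101111
tick 3: 10101111011111
tick 4: 01011110111111
tick 5: 10111101111111
tick 6: 01111011111111
tick 7: 11110111111111
tick 8: 11101111111111
tick 9: 11011111111111
tick 10: 10111111111111
tick 11: 01111111111111
tick 12: 11111111111111
tick 12 is 11111111111111, still not uniform 0

no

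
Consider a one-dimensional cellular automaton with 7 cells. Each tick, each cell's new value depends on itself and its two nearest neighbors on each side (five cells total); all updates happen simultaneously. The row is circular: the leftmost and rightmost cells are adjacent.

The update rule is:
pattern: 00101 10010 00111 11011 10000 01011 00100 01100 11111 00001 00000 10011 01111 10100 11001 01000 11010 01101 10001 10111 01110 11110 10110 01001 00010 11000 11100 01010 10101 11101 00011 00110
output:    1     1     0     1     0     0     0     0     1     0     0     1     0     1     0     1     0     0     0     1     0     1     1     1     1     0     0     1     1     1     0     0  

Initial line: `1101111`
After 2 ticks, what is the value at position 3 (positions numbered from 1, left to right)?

1

1111011
1111110
position 3 holds 1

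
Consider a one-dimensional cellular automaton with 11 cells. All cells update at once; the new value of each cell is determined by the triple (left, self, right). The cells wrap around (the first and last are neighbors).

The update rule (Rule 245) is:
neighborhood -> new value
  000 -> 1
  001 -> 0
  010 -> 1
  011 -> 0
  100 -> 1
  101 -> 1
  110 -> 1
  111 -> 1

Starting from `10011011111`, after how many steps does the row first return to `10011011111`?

11001101111
11100110111
11110011011
11111001101
11111100110
01111110011
10111111001
11011111100
01101111110
00110111111
10011011111

11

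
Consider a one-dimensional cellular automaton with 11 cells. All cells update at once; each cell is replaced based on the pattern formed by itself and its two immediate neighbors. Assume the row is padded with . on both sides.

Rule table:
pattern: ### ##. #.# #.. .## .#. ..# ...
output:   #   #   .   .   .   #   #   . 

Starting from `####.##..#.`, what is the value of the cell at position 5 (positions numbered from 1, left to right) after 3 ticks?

tick 1: .###..#.##.
tick 2: #.##.##..#.
tick 3: #..#..#.##.
position 5 holds .

.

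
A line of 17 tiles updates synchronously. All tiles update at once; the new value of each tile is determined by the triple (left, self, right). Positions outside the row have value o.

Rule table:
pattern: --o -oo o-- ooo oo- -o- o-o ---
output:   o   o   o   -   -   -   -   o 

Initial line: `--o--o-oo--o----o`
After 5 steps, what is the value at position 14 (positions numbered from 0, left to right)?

step 1: oo-oo--o-oo-ooooo
step 2: ---o-oo--o--o----
step 3: ooo--o-oo-oo-oooo
step 4: ---oo--o--o--o---
step 5: oooo-oo-oo-oo-ooo
position 14 holds o

o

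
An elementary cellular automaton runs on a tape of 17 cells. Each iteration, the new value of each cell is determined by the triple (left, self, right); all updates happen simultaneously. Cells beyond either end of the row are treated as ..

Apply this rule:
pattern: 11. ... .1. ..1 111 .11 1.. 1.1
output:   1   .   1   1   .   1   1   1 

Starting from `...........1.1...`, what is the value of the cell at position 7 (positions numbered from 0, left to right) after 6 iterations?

.

iteration 1: ..........11111..
iteration 2: .........11...11.
iteration 3: ........1111.1111
iteration 4: .......11..111..1
iteration 5: ......111111.1111
iteration 6: .....11....111..1
position 7 holds .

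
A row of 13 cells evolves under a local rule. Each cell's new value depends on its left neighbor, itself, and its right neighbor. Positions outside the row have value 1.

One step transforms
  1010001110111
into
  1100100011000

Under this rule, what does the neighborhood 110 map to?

1

At position 0 the neighborhood is 110; the next row has 1 there.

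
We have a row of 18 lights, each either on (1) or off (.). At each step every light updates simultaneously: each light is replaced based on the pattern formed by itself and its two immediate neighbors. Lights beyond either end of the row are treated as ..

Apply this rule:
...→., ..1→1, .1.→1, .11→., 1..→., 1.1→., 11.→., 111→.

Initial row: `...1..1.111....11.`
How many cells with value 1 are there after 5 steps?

1

..11.11.......1...
.1...........11...
11..........1.....
...........11.....
..........1.......
count of 1: 1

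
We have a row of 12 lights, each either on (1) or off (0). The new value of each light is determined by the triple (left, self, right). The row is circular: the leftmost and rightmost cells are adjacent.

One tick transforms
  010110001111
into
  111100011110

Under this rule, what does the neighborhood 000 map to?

At position 6 the neighborhood is 000; the next row has 0 there.

0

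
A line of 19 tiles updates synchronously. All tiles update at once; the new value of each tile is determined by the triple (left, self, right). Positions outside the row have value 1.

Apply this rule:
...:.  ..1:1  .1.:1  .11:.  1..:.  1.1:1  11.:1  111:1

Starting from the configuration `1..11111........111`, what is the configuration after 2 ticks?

1.1.1111.......1.11
1111.111......111.1

1111.111......111.1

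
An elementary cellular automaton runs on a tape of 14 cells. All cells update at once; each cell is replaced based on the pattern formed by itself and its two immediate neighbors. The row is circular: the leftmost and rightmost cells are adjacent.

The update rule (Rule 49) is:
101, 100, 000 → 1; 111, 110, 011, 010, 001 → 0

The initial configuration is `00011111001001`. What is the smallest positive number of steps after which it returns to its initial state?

11000000100100
00111110010010
10000001001001
01111100100100
00000010010011
11111001001000
00000100100110
11110010010001
00001001001100
11100100100011
00010010011000
11001001000111
00100100110000
10010010001111
01001001100000
00100100011111
10010011000000
01001000111110
00100110000001
10010001111100
01001100000010
00100011111001
10011000000100
01000111110010
00110000001001
10001111100100
01100000010010
00011111001001

28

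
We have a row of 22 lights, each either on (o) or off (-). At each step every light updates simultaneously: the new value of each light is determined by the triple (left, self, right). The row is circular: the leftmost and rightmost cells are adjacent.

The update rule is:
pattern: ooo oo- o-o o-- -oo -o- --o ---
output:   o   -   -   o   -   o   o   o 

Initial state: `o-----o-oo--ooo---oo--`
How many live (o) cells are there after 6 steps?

12

ooooooo---oo-o-ooo--oo
oooooo-ooo---o--o-oo-o
ooooo---o-ooooooo-----
-ooo-oooo--ooooo-ooooo
--o---oo-oo-ooo---ooo-
oooooo-------o-ooo-o-o
count of o: 12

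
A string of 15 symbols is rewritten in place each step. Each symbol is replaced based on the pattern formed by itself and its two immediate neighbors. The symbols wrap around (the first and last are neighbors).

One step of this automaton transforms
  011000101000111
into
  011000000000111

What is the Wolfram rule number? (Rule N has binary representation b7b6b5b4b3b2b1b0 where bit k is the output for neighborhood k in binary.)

200

position 13: 111 → 1  (bit 7 = 1)
position 2: 110 → 1  (bit 6 = 1)
position 0: 101 → 0  (bit 5 = 0)
position 3: 100 → 0  (bit 4 = 0)
position 1: 011 → 1  (bit 3 = 1)
position 6: 010 → 0  (bit 2 = 0)
position 5: 001 → 0  (bit 1 = 0)
position 4: 000 → 0  (bit 0 = 0)
bits b7..b0 = 11001000 = 200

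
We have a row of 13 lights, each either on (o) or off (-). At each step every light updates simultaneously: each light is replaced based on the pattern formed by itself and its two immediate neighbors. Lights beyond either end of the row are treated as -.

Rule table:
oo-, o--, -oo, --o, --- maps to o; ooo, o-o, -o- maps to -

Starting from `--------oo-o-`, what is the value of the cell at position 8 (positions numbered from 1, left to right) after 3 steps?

o

oooooooooo--o
o--------ooo-
-ooooooooo-oo
position 8 holds o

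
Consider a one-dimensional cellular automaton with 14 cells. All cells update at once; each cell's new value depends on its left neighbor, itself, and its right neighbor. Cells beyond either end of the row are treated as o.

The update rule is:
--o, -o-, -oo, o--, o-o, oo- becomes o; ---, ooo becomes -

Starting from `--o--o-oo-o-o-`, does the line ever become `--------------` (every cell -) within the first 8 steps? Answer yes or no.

yes

oooooooooooooo
--------------
all cells are - at step 2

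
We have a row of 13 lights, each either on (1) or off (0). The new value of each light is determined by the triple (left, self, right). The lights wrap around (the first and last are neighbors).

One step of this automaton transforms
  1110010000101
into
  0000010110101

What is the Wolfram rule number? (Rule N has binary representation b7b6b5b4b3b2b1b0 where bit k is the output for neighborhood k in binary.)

position 0: 111 → 0  (bit 7 = 0)
position 2: 110 → 0  (bit 6 = 0)
position 11: 101 → 0  (bit 5 = 0)
position 3: 100 → 0  (bit 4 = 0)
position 12: 011 → 1  (bit 3 = 1)
position 5: 010 → 1  (bit 2 = 1)
position 4: 001 → 0  (bit 1 = 0)
position 7: 000 → 1  (bit 0 = 1)
bits b7..b0 = 00001101 = 13

13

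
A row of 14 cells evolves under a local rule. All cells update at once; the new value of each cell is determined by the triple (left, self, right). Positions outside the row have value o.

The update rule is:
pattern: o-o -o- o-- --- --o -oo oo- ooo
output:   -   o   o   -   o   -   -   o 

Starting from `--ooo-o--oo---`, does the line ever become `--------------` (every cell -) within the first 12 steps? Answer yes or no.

oo-o--ooo--o-o
o--ooo-o-ooo--
-oo-o--o--o-oo
----ooooooo--o
o--o-ooooo-oo-
-ooo--ooo-----
--o-oo-o-o---o
ooo----o-oo-o-
oo-o--oo----o-
o--ooo--o--oo-
-oo-o-ooooo---
----o--ooo-o-o
step 12 is ----o--ooo-o-o, still not uniform -

no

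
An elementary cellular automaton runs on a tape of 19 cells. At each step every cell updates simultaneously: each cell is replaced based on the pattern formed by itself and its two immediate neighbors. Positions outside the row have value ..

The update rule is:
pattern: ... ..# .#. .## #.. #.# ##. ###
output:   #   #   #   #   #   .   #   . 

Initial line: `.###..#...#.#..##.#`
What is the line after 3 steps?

##.########.#####.#

##.########.#####.#
##.#......#.#...#.#
##.########.#####.#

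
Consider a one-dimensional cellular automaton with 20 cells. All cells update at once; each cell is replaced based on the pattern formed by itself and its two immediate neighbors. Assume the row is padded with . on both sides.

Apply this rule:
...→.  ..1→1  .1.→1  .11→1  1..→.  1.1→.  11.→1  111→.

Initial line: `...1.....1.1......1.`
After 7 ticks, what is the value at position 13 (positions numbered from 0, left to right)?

..11....11.1.....11.
.111...111.1....111.
11.1..11.1.1...11.1.
11.1.111.1.1..111.1.
11.1.1.1.1.1.11.1.1.
11.1.1.1.1.1.11.1.1.  (fixed point — unchanged through tick 7)
position 13 holds 1

1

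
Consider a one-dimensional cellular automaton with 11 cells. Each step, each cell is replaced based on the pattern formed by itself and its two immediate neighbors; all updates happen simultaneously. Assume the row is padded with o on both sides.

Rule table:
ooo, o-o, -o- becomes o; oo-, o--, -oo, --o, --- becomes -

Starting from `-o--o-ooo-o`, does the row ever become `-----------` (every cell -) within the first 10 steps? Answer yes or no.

oo--oo-o-o-
o-----ooooo
-------oooo
--------ooo
---------oo
----------o
-----------
all cells are - at step 7

yes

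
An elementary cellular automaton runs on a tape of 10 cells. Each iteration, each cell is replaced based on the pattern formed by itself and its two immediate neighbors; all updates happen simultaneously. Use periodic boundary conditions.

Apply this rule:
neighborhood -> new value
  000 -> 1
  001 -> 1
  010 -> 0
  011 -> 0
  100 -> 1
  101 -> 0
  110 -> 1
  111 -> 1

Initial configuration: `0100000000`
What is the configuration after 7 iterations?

1111111011

1011111111
1001111111
1110111111
1110011111
1111101111
1111100111
1111111011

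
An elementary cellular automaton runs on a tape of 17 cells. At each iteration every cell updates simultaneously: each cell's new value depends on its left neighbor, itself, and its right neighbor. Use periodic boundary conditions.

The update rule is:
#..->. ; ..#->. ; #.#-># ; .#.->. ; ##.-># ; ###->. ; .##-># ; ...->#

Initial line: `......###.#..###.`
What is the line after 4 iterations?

iteration 1: #####.#.##...#.#.
iteration 2: #...##.###.#..#.#
iteration 3: #.#.####.##....##
iteration 4: ##.##..####.##.#.

##.##..####.##.#.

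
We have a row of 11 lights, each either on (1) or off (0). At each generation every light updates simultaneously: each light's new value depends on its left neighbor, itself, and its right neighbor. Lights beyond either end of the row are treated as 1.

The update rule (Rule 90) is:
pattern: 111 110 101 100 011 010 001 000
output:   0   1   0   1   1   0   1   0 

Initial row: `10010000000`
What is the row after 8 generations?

11101000001
00100100011
11011010110
01011000110
00011101110
10110101010
10110000000
10111000001

10111000001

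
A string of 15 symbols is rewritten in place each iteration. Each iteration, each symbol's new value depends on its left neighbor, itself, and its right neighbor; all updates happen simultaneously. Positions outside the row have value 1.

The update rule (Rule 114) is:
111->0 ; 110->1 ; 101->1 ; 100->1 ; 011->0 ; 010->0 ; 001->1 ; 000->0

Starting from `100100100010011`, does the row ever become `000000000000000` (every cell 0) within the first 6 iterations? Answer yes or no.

iteration 1: 111011010101100
iteration 2: 001101101010111
iteration 3: 110110110101000
iteration 4: 011011011010101
iteration 5: 101101101101010
iteration 6: 110110110110101
iteration 6 is 110110110110101, still not uniform 0

no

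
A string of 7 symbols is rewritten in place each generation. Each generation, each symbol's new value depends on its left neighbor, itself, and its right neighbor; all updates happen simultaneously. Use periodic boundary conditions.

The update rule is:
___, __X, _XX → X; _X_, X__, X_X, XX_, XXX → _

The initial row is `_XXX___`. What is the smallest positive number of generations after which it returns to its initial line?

14

generation 1: XX___XX
generation 2: ___XXX_
generation 3: XXXX___
generation 4: X____XX
generation 5: __XXXX_
generation 6: XXX____
generation 7: X___XXX
generation 8: __XXX__
generation 9: XXX___X
generation 10: ____XXX
generation 11: _XXXX__
generation 12: XX____X
generation 13: ___XXXX
generation 14: _XXX___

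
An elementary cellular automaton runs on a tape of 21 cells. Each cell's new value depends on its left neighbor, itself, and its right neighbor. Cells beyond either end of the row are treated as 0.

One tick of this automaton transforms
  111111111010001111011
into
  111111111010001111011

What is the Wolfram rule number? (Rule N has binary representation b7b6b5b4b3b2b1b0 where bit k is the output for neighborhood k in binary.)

204

position 1: 111 → 1  (bit 7 = 1)
position 8: 110 → 1  (bit 6 = 1)
position 9: 101 → 0  (bit 5 = 0)
position 11: 100 → 0  (bit 4 = 0)
position 0: 011 → 1  (bit 3 = 1)
position 10: 010 → 1  (bit 2 = 1)
position 13: 001 → 0  (bit 1 = 0)
position 12: 000 → 0  (bit 0 = 0)
bits b7..b0 = 11001100 = 204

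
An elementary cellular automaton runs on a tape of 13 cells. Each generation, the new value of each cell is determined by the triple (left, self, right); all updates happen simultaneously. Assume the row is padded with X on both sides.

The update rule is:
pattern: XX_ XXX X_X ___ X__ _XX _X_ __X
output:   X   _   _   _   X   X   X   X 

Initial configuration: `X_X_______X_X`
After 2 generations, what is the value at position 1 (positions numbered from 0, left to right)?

_

X_XX_____XX_X
X_XXX___XXX_X
position 1 holds _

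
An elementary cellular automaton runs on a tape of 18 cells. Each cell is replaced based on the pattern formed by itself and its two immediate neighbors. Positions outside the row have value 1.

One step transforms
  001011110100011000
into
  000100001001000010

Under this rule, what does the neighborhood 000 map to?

At position 11 the neighborhood is 000; the next row has 1 there.

1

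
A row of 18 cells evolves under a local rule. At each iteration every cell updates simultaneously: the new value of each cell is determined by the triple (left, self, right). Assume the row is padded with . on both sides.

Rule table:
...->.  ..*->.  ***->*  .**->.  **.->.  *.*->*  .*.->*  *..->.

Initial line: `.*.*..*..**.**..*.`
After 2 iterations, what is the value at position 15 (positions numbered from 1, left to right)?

iteration 1: .***..*....*....*.
iteration 2: ..*...*....*....*.
position 15 holds .

.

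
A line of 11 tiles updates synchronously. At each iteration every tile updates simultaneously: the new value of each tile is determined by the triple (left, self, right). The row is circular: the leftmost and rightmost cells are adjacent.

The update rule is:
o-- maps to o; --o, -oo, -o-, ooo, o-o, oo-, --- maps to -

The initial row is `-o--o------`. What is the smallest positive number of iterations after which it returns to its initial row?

--o--o-----
---o--o----
----o--o---
-----o--o--
------o--o-
-------o--o
o-------o--
-o-------o-
--o-------o
o--o-------
-o--o------

11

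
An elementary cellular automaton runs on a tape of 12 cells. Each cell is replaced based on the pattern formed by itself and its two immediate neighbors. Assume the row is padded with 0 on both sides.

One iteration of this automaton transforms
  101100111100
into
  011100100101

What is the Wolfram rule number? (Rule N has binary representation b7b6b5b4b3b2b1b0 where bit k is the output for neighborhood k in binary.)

position 7: 111 → 0  (bit 7 = 0)
position 3: 110 → 1  (bit 6 = 1)
position 1: 101 → 1  (bit 5 = 1)
position 4: 100 → 0  (bit 4 = 0)
position 2: 011 → 1  (bit 3 = 1)
position 0: 010 → 0  (bit 2 = 0)
position 5: 001 → 0  (bit 1 = 0)
position 11: 000 → 1  (bit 0 = 1)
bits b7..b0 = 01101001 = 105

105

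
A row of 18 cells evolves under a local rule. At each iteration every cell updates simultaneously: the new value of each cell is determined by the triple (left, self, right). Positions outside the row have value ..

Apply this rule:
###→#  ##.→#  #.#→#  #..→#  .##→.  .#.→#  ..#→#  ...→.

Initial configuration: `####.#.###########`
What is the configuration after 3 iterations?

.######.##########
#.######.#########
##.######.########

##.######.########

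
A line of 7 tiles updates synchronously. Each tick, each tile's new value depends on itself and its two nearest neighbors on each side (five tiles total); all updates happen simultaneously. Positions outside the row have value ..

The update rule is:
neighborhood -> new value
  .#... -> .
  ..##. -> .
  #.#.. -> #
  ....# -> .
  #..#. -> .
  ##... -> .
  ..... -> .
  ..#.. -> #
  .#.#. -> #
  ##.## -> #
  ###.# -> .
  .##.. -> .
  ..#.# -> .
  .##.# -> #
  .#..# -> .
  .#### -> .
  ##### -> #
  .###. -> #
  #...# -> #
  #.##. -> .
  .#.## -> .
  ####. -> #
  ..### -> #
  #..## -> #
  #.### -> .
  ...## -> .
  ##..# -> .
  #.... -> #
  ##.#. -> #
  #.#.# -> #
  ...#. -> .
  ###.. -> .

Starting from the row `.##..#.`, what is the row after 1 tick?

.....#.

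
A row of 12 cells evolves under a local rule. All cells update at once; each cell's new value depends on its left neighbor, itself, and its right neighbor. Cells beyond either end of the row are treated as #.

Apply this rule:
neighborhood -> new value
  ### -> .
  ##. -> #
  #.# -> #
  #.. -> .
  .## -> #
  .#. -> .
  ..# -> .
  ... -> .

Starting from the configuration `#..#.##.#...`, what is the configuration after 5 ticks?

#...........

tick 1: #...####....
tick 2: #...#..#....
tick 3: #...........
tick 4: #...........  (fixed point — unchanged through tick 5)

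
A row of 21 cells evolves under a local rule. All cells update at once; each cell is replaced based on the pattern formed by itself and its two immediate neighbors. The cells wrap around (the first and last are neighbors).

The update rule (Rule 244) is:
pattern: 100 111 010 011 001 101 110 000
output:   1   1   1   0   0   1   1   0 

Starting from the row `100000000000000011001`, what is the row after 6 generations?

110000000000000001100
011000000000000000110
001100000000000000011
100110000000000000001
110011000000000000000
011001100000000000000

011001100000000000000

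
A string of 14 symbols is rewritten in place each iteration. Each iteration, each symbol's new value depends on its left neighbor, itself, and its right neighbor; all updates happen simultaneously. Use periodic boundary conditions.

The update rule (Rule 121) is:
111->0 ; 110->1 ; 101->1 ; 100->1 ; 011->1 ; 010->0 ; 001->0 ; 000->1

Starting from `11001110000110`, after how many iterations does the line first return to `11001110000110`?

28

11101011110111
00110110011100
10111111010111
11100001101100
10111101111110
01100111000011
11110101111011
00011011001110
11011111101011
01110000110110
01011110111111
10110011100001
11111010111101
00001101100111
11101111110101
00111000011011
10101111011111
11011001110000
11111101011110
10000110110011
11110111111010
10011100001101
11010111101111
01101100111000
01111110101111
11000011011001
01111011111101
11001110000110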